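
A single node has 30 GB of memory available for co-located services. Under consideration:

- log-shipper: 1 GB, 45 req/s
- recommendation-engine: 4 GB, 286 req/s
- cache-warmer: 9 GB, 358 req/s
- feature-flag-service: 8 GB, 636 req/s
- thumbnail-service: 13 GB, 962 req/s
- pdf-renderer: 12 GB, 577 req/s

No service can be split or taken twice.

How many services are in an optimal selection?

3

Optimal total is 1956.
One optimal bundle: cache-warmer + feature-flag-service + thumbnail-service (30 GB).
Every optimal selection uses 3 services.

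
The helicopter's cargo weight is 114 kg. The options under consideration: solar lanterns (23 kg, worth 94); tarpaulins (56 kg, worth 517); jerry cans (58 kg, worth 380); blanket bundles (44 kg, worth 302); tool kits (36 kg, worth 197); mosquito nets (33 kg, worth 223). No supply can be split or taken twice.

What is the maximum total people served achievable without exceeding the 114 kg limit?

897

Greedy by ratio would take tarpaulins + blanket bundles: 100 kg used, total 819.
The 44 kg tied up in blanket bundles is better spent on jerry cans — total rises to 897 (114 kg).
That's the maximum — no swap from here does better than 897.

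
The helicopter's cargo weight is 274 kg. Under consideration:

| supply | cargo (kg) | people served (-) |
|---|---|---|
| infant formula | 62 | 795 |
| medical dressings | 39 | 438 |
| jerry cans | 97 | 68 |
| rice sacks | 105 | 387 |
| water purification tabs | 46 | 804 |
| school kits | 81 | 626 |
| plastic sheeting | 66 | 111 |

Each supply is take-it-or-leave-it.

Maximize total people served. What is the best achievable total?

Ranking by ratio (people served/kg): water purification tabs 17.48, infant formula 12.82, medical dressings 11.23.
Infant formula + medical dressings + water purification tabs + school kits uses 228 of the 274 kg and totals 2663.

2663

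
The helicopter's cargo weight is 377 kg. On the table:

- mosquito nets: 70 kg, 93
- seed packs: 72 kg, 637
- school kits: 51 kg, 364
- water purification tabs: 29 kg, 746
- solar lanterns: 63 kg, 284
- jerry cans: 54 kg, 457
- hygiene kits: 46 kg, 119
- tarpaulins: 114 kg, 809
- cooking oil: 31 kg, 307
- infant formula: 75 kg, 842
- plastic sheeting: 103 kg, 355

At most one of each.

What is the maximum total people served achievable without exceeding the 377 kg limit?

Greedy by ratio would take seed packs + school kits + water purification tabs + solar lanterns + jerry cans + cooking oil + infant formula: 375 kg used, total 3637.
Dropping school kits and solar lanterns frees 114 kg; slotting in tarpaulins (114 kg) lifts the total to 3798 at 375 kg.
An exhaustive check of the 2048 subsets confirms 3798.

3798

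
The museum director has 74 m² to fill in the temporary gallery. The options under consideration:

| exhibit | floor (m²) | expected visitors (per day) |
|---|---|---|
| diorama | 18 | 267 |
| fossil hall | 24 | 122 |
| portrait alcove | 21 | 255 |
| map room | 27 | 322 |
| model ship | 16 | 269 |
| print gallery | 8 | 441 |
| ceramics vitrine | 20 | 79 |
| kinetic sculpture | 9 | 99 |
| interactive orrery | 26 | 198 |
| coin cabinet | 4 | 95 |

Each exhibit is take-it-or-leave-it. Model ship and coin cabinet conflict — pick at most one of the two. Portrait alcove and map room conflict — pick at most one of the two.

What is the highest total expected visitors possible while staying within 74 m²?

1331

Best packing: diorama + portrait alcove + model ship + print gallery + kinetic sculpture — 72 m², 1331 total.
An exhaustive check of the 1024 subsets confirms 1331.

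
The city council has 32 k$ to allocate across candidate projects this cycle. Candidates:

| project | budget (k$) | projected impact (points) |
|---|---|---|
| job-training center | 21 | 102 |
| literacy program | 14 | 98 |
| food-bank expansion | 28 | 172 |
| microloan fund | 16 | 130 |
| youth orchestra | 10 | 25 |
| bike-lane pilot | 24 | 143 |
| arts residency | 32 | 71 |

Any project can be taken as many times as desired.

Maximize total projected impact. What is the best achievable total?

2×microloan fund uses 32 of the 32 k$ and totals 260.
Every other selection either busts 32 k$ or fails to beat 260.

260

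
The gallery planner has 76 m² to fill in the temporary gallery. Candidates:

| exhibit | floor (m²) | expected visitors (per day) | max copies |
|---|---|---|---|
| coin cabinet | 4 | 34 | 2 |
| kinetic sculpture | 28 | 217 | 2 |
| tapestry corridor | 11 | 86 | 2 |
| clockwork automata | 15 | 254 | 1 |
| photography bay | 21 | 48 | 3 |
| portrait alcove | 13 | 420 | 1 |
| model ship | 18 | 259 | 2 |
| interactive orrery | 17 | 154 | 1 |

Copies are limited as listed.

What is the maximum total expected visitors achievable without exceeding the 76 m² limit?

The ratio heuristic lands on 2×coin cabinet + clockwork automata + portrait alcove + 2×model ship (1260) but leaves 4 m² idle.
Dropping 2×coin cabinet frees 8 m²; slotting in tapestry corridor (11 m²) lifts the total to 1278 at 75 m².
Nothing else within 76 m² beats 1278.

1278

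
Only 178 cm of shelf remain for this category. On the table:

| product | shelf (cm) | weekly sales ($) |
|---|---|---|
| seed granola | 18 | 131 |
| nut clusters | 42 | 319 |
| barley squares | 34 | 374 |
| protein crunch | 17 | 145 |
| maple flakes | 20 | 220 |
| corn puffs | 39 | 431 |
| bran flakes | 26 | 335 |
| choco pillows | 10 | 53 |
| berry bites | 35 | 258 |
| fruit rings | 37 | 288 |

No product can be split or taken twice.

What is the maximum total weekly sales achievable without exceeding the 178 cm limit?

1824

Filling by ratio: barley squares + protein crunch + maple flakes + corn puffs + bran flakes + fruit rings for 1793, with 5 cm left unused.
The 37 cm tied up in fruit rings is better spent on nut clusters — total rises to 1824 (178 cm).
Next best is barley squares + protein crunch + maple flakes + corn puffs + bran flakes + fruit rings at 1793 (173 cm) — short by 31.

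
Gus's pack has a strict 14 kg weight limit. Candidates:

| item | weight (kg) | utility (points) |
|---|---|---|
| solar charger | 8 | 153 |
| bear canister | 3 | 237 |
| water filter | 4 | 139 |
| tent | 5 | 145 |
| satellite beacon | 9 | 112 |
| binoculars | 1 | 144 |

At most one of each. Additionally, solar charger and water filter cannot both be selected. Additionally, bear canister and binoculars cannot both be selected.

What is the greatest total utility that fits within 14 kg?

521

Bear canister + water filter + tent uses 12 of the 14 kg and totals 521.
That's the maximum — no feasible swap from here does better than 521.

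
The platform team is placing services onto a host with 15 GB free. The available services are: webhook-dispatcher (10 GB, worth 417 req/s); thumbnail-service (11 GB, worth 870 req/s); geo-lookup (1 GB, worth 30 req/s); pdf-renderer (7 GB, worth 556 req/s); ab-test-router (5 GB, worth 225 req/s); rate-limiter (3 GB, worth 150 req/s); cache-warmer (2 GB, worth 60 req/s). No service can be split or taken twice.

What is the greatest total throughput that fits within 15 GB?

1050

Ranking by ratio (throughput/GB): pdf-renderer 79.43, thumbnail-service 79.09, rate-limiter 50.00.
A density-first pass picks pdf-renderer + ab-test-router + rate-limiter — 931 at 15 GB.
The 12 GB tied up in pdf-renderer and ab-test-router is better spent on thumbnail-service + geo-lookup — total rises to 1050 (15 GB).
Next best is thumbnail-service + rate-limiter at 1020 (14 GB) — short by 30.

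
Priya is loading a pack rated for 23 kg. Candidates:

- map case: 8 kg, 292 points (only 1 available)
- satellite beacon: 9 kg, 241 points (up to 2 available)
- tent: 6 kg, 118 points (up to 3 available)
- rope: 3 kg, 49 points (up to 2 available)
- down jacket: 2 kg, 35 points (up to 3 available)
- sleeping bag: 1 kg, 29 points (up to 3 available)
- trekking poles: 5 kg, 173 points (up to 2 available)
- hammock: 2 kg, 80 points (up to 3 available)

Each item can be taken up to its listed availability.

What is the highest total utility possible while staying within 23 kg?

Greedy by ratio would take map case + 3×sleeping bag + trekking poles + 3×hammock: 22 kg used, total 792.
The 4 kg tied up in 2×sleeping bag and hammock is better spent on trekking poles — total rises to 827 (23 kg).
Nothing else within 23 kg beats 827.

827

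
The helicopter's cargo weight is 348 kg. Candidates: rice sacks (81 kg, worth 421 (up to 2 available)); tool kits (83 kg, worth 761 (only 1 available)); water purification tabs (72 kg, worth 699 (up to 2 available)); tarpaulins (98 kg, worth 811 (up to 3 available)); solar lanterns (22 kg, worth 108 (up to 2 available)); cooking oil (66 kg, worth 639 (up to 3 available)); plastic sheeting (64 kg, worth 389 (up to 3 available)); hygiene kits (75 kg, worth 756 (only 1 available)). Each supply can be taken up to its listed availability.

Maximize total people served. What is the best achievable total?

By people served per kg: hygiene kits 10.08, water purification tabs 9.71, cooking oil 9.68 lead.
Greedy by ratio would take 2×water purification tabs + 2×solar lanterns + cooking oil + hygiene kits: 329 kg used, total 3009.
Replace water purification tabs and 2×solar lanterns with 2×cooking oil: the trade gains 363 net, giving 3372 at 345 kg.

3372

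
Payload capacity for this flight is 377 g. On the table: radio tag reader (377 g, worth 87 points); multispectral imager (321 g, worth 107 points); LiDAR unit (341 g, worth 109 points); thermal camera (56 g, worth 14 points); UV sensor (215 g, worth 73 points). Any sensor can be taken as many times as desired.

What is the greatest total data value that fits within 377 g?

121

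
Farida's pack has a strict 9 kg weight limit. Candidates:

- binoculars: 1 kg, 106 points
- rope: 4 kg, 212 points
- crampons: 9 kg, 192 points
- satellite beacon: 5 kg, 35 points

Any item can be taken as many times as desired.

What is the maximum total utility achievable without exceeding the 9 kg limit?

Taking 9×binoculars: 9 kg used, 954 in utility.
Every other selection either busts 9 kg or fails to beat 954.

954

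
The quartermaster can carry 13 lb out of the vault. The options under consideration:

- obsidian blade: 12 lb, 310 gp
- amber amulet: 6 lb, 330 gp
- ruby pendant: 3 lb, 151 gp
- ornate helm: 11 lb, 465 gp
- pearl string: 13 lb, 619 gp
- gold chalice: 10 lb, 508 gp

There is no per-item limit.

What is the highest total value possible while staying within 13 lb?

660

Ranking by ratio (value/lb): amber amulet 55.00, gold chalice 50.80, ruby pendant 50.33, pearl string 47.62.
The ratio ordering already packs tightly: 2×amber amulet, 12 lb, 660.
Nothing else within 13 lb beats 660.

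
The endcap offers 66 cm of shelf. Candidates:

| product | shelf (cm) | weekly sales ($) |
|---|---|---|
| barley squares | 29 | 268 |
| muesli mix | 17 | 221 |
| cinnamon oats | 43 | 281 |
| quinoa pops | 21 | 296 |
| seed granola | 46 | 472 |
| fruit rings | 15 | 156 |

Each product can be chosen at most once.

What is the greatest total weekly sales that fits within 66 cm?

Filling by ratio: muesli mix + quinoa pops + fruit rings for 673, with 13 cm left unused.
Dropping muesli mix frees 17 cm; slotting in barley squares (29 cm) lifts the total to 720 at 65 cm.
Runner-up muesli mix + seed granola tops out at 693.

720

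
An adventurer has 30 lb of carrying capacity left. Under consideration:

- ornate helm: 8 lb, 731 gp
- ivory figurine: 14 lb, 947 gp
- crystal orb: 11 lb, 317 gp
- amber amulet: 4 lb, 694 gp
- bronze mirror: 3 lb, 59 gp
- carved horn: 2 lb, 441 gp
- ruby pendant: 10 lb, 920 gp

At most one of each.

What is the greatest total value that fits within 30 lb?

Density check — carved horn 220.50, amber amulet 173.50, ruby pendant 92.00, ornate helm 91.38 are the best per lb.
Taking the top-ratio items first gives ornate helm + amber amulet + bronze mirror + carved horn + ruby pendant for 2845 (27 lb).
The 11 lb tied up in ornate helm and bronze mirror is better spent on ivory figurine — total rises to 3002 (30 lb).

3002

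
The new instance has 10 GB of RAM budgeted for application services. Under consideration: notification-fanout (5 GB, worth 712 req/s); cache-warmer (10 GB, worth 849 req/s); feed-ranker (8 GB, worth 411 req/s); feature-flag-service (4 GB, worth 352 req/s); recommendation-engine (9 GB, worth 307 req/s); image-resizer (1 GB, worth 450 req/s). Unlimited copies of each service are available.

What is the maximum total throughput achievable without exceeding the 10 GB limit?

4500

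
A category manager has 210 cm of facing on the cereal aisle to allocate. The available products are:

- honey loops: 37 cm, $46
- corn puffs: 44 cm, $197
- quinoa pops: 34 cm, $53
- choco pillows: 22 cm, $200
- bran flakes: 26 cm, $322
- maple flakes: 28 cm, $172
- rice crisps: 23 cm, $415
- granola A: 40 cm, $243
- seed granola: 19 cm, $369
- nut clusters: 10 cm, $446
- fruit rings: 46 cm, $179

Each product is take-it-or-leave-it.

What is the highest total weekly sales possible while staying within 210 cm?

2220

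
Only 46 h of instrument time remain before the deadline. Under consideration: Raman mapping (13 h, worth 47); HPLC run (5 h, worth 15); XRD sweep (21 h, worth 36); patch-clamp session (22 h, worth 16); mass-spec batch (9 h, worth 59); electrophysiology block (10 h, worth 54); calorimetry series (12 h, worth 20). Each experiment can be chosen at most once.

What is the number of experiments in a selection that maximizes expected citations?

Optimal total is 180.
Raman mapping + mass-spec batch + electrophysiology block + calorimetry series hits 180 at 44 h.
Every optimal selection uses 4 experiments.

4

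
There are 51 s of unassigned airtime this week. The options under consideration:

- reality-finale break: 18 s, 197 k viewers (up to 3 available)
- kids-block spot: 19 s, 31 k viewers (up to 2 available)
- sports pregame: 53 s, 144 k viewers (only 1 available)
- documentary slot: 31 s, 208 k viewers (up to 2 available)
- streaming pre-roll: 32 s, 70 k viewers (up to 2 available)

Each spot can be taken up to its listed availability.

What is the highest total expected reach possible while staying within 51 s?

Density check — reality-finale break 10.94, documentary slot 6.71, sports pregame 2.72, streaming pre-roll 2.19 are the best per s.
The ratio heuristic lands on 2×reality-finale break (394) but leaves 15 s idle.
Replace reality-finale break with documentary slot: the trade gains 11 net, giving 405 at 49 s.
The spare 2 s is too small for any remaining spot, and no exchange beats 405.

405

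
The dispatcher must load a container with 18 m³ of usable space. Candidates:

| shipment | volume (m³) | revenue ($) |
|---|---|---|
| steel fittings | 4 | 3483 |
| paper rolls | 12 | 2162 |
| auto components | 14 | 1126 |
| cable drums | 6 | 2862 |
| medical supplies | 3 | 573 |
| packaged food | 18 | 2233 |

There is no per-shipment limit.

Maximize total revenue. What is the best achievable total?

By revenue per m³: steel fittings 870.75, cable drums 477.00, medical supplies 191.00 lead.
Taking 4×steel fittings: 16 m³ used, 13932 in revenue.
That's the maximum — no swap from here does better than 13932.

13932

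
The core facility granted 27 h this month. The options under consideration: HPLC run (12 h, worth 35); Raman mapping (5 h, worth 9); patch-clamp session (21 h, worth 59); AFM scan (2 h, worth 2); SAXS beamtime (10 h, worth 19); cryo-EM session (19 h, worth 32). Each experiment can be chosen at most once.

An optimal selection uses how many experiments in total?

Best achievable expected citations is 68.
Raman mapping + patch-clamp session hits 68 at 26 h.
Every optimal selection uses 2 experiments.

2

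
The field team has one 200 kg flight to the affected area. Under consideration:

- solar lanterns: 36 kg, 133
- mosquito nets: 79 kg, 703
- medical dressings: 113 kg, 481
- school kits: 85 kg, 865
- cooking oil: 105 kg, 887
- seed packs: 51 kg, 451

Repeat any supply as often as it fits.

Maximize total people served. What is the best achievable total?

Density check — school kits 10.18, mosquito nets 8.90, seed packs 8.84 are the best per kg.
Greedy by ratio would take 2×school kits: 170 kg used, total 1730.
Dropping school kits frees 85 kg; slotting in 2×seed packs (102 kg) lifts the total to 1767 at 187 kg.
No other feasible combination exceeds 1767.

1767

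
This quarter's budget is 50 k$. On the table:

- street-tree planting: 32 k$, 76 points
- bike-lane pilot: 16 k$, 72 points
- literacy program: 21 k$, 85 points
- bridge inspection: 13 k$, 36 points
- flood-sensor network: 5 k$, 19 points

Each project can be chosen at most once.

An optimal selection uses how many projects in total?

The maximum projected impact within 50 k$ is 193.
bike-lane pilot + literacy program + bridge inspection hits 193 at 50 k$.
Any selection reaching 193 contains exactly 3 projects.

3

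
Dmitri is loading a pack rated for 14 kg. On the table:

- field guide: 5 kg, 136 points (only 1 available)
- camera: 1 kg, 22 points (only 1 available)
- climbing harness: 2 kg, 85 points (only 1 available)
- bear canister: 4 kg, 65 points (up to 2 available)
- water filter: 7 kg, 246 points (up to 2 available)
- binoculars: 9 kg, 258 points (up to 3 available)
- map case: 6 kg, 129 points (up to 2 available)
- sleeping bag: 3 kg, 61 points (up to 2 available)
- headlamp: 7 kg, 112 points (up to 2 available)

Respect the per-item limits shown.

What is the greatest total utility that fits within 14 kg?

Taking the top-ratio items first gives field guide + climbing harness + water filter for 467 (14 kg).
Dropping field guide and climbing harness frees 7 kg; slotting in water filter (7 kg) lifts the total to 492 at 14 kg.
That's the maximum — no swap from here does better than 492.

492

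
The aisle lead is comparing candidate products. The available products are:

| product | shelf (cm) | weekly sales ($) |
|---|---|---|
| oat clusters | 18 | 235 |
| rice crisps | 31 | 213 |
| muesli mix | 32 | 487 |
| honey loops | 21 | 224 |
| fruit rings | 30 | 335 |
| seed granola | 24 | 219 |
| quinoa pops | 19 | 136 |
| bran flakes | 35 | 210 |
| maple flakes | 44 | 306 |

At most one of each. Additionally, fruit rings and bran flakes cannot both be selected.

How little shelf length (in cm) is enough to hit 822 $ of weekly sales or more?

62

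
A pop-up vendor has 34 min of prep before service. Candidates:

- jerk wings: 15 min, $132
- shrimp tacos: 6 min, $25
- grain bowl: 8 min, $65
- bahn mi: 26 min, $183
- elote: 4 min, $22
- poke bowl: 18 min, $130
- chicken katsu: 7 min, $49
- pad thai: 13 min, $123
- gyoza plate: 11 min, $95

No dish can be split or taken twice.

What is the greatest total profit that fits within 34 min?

292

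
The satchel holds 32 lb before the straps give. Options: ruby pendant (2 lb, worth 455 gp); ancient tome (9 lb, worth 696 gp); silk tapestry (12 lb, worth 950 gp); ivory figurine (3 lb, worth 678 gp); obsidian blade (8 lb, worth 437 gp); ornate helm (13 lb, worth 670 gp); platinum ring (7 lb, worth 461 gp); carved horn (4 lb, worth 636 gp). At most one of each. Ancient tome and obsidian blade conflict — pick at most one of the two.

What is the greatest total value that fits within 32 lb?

3415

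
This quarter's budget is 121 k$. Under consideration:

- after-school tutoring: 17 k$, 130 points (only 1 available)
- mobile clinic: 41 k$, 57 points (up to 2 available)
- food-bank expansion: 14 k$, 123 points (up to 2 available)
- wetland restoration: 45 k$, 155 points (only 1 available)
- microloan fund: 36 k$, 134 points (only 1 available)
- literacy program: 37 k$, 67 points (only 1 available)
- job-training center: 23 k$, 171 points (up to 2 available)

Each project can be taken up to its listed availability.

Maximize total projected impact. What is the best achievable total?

743

Filling by ratio: after-school tutoring + 2×food-bank expansion + 2×job-training center for 718, with 30 k$ left unused.
The 17 k$ tied up in after-school tutoring is better spent on wetland restoration — total rises to 743 (119 k$).
No other feasible combination exceeds 743.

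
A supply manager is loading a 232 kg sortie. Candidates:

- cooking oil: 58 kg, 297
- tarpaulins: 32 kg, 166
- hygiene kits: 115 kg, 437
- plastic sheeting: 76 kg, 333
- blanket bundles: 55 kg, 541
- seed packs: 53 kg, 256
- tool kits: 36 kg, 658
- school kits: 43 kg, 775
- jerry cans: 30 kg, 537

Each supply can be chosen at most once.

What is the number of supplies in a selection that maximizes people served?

The maximum people served within 232 kg is 2808.
One optimal bundle: cooking oil + blanket bundles + tool kits + school kits + jerry cans (222 kg).
All optima have 5 supplies.

5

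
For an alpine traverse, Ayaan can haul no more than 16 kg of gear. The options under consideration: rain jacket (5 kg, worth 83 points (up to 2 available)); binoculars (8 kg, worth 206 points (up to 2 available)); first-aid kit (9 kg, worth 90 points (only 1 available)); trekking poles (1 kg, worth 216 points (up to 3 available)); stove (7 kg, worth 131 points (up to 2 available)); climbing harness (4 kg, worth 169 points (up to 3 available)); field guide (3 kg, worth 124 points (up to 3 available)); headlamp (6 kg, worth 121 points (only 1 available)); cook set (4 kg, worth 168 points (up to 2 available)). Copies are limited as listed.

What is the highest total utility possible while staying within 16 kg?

By utility per kg: trekking poles 216.00, climbing harness 42.25, cook set 42.00, field guide 41.33 lead.
Greedy by ratio would take 3×trekking poles + 3×climbing harness: 15 kg used, total 1155.
Dropping 2×climbing harness frees 8 kg; slotting in 3×field guide (9 kg) lifts the total to 1189 at 16 kg.
Nothing else within 16 kg beats 1189.

1189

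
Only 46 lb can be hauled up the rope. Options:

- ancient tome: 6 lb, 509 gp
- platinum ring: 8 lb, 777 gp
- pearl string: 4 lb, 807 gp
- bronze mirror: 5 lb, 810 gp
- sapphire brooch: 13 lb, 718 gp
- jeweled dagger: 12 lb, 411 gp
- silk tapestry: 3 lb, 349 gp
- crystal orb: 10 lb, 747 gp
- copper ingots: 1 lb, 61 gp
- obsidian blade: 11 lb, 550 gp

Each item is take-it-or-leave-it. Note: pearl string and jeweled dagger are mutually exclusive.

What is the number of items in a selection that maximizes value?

6

The maximum value within 46 lb is 4368.
ancient tome + platinum ring + pearl string + bronze mirror + sapphire brooch + crystal orb hits 4368 at 46 lb.
All optima have 6 items.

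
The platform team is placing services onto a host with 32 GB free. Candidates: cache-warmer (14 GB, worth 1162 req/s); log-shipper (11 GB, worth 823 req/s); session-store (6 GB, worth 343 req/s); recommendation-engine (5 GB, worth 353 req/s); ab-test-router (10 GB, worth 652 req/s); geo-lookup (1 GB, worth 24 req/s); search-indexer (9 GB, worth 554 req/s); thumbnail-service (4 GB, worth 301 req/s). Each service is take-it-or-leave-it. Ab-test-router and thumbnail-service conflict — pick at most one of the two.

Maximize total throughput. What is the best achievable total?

By throughput per GB: cache-warmer 83.00, thumbnail-service 75.25, log-shipper 74.82 lead.
Filling by ratio: cache-warmer + log-shipper + geo-lookup + thumbnail-service for 2310, with 2 GB left unused.
The 12 GB tied up in log-shipper and geo-lookup is better spent on recommendation-engine + search-indexer — total rises to 2370 (32 GB).
Runner-up cache-warmer + log-shipper + recommendation-engine + geo-lookup tops out at 2362.

2370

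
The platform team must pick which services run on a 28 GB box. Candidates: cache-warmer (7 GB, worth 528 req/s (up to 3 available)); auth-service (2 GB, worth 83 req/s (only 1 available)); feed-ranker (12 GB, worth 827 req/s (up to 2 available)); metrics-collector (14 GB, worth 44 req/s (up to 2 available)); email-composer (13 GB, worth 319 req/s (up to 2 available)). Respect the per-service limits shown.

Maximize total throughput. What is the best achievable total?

1966

Ranking by ratio (throughput/GB): cache-warmer 75.43, feed-ranker 68.92, auth-service 41.50.
Filling by ratio: 3×cache-warmer + auth-service for 1667, with 5 GB left unused.
Replace cache-warmer with feed-ranker: the trade gains 299 net, giving 1966 at 28 GB.
That's the maximum — no swap from here does better than 1966.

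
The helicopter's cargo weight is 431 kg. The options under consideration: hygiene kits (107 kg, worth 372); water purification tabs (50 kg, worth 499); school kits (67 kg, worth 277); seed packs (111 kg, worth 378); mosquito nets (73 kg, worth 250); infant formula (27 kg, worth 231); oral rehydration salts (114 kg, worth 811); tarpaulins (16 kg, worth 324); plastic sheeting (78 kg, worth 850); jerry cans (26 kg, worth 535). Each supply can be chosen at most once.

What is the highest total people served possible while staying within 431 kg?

3628

By people served per kg: jerry cans 20.58, tarpaulins 20.25, plastic sheeting 10.90 lead.
Taking the top-ratio supplies first gives water purification tabs + school kits + infant formula + oral rehydration salts + tarpaulins + plastic sheeting + jerry cans for 3527 (378 kg).
Dropping school kits frees 67 kg; slotting in seed packs (111 kg) lifts the total to 3628 at 422 kg.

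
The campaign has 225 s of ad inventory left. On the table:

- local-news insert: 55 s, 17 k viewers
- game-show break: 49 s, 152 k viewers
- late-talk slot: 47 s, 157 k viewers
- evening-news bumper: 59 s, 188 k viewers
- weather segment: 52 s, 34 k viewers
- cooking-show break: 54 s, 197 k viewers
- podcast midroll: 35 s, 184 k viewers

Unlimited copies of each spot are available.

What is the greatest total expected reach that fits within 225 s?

1104

6×podcast midroll uses 210 of the 225 s and totals 1104.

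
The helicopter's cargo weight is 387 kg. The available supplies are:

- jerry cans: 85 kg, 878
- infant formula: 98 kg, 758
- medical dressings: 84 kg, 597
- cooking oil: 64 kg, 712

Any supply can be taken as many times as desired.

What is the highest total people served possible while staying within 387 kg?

Density check — cooking oil 11.12, jerry cans 10.33, infant formula 7.73 are the best per kg.
Taking 6×cooking oil: 384 kg used, 4272 in people served.
The spare 3 kg is too small for any remaining supply, and no exchange beats 4272.

4272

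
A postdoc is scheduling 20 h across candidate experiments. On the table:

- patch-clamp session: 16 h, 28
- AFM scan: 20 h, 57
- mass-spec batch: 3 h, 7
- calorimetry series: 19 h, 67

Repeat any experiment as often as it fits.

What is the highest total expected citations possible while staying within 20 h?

Calorimetry series uses 19 of the 20 h and totals 67.
That's the maximum — no swap from here does better than 67.

67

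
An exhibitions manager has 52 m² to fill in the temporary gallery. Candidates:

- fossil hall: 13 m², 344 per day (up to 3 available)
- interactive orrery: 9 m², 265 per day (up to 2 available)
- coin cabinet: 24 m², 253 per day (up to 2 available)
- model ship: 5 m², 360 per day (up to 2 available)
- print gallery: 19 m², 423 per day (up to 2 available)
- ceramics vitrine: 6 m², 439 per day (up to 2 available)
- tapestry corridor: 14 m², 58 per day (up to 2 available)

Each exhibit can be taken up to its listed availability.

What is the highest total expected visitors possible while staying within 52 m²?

2286

The ratio heuristic lands on 2×interactive orrery + 2×model ship + 2×ceramics vitrine (2128) but leaves 12 m² idle.
Replace interactive orrery with print gallery: the trade gains 158 net, giving 2286 at 50 m².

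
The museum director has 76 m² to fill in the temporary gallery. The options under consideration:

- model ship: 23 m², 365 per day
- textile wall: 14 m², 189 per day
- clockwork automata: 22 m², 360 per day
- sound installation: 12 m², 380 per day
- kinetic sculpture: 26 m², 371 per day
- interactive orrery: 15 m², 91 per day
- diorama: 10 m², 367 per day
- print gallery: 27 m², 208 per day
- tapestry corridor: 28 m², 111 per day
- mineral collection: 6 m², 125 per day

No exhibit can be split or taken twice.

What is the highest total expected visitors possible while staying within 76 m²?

Taking the top-ratio exhibits first gives model ship + clockwork automata + sound installation + diorama + mineral collection for 1597 (73 m²).
Replace model ship with kinetic sculpture: the trade gains 6 net, giving 1603 at 76 m².
Every other selection either busts 76 m² or fails to beat 1603.

1603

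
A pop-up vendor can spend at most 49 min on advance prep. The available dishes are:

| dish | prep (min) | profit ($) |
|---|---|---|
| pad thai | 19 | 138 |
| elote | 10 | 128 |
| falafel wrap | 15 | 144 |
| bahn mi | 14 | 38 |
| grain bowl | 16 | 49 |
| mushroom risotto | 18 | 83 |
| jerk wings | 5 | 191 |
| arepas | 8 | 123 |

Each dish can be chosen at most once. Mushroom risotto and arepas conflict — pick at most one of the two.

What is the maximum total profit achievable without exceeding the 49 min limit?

A density-first pass picks elote + falafel wrap + jerk wings + arepas — 586 at 38 min.
The 8 min tied up in arepas is better spent on pad thai — total rises to 601 (49 min).

601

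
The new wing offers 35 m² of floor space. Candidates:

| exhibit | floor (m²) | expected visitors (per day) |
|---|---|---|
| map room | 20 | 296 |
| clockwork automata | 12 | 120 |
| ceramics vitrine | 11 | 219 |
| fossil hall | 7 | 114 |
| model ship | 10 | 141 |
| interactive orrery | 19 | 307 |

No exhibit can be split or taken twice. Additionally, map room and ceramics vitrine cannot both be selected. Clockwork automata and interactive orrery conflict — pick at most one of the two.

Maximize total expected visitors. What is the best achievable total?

Density check — ceramics vitrine 19.91, fossil hall 16.29, interactive orrery 16.16 are the best per m².
Filling by ratio: ceramics vitrine + fossil hall + model ship for 474, with 7 m² left unused.
Replace fossil hall and model ship with interactive orrery: the trade gains 52 net, giving 526 at 30 m².

526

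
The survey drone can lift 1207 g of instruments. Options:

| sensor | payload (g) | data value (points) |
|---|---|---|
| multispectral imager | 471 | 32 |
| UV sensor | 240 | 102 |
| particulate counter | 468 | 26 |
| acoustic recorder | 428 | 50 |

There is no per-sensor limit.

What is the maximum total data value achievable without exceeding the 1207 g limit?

Ranking by ratio (data value/g): UV sensor 0.42, acoustic recorder 0.12, multispectral imager 0.07, particulate counter 0.06.
Best packing: 5×UV sensor — 1200 g, 510 total.
No other feasible combination exceeds 510.

510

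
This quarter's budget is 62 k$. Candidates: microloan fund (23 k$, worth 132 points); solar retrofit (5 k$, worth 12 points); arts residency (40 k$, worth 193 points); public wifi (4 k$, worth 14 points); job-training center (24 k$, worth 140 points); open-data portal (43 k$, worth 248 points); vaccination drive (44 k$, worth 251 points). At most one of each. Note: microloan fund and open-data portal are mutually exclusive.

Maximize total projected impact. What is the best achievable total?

Best packing: microloan fund + solar retrofit + public wifi + job-training center — 56 k$, 298 total.

298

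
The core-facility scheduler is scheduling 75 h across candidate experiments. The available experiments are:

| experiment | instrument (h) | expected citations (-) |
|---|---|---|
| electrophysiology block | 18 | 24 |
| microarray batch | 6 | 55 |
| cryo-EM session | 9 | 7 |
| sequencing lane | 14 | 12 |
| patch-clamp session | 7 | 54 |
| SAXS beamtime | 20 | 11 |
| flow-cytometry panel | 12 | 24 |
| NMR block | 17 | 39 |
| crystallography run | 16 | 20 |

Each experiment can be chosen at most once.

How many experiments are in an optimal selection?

6

The maximum expected citations within 75 h is 208.
For example electrophysiology block + microarray batch + sequencing lane + patch-clamp session + flow-cytometry panel + NMR block achieves it, using 74 h.
Any selection reaching 208 contains exactly 6 experiments.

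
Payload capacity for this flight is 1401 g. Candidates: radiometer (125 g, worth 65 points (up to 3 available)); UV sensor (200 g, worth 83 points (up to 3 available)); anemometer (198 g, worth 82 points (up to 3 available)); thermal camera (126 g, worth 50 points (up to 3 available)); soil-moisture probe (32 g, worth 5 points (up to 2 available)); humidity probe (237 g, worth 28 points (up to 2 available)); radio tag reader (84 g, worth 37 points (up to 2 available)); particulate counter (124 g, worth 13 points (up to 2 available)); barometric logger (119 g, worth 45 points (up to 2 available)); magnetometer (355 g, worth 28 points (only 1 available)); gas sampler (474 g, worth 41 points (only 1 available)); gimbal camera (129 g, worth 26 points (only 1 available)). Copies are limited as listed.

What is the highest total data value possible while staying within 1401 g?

618

Filling by ratio: 3×radiometer + 3×UV sensor + anemometer + soil-moisture probe + 2×radio tag reader for 605, with 28 g left unused.
Replace anemometer and soil-moisture probe with 2×thermal camera: the trade gains 13 net, giving 618 at 1395 g.
No other feasible combination exceeds 618.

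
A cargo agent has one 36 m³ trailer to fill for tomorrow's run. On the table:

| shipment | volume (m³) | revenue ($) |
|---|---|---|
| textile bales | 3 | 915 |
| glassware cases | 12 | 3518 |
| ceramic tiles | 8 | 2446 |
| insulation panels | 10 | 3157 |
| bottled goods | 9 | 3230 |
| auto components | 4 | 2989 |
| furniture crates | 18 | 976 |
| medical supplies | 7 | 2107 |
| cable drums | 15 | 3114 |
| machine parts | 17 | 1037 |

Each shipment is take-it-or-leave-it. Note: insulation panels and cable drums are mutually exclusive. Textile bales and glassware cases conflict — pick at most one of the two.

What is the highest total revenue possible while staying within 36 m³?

12894

Ranking by ratio (revenue/m³): auto components 747.25, bottled goods 358.89, insulation panels 315.70.
Taking the top-ratio shipments first gives textile bales + ceramic tiles + insulation panels + bottled goods + auto components for 12737 (34 m³).
The 11 m³ tied up in textile bales and ceramic tiles is better spent on glassware cases — total rises to 12894 (35 m³).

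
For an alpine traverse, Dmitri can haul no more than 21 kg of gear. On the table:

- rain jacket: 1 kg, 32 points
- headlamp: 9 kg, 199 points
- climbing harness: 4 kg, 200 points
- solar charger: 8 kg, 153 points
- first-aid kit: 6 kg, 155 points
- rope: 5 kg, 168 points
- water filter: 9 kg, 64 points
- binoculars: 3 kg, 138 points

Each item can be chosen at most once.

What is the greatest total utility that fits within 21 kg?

Density check — climbing harness 50.00, binoculars 46.00, rope 33.60, rain jacket 32.00 are the best per kg.
The ratio heuristic lands on rain jacket + climbing harness + first-aid kit + rope + binoculars (693) but leaves 2 kg idle.
The 7 kg tied up in rain jacket and first-aid kit is better spent on headlamp — total rises to 705 (21 kg).
Nothing else within 21 kg beats 705.

705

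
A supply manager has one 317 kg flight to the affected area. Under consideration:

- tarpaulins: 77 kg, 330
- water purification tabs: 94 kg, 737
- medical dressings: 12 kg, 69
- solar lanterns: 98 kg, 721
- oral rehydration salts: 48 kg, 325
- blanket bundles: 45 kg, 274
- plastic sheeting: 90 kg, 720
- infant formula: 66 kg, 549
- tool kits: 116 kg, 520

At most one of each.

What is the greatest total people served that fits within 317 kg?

2400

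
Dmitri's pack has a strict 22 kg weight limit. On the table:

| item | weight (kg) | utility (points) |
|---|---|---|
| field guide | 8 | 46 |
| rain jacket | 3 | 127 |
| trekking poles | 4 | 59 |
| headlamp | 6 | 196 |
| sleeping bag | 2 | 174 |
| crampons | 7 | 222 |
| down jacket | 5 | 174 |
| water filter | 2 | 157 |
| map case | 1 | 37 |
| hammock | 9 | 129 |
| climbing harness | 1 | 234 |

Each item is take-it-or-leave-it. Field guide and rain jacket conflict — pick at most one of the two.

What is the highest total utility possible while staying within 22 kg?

1147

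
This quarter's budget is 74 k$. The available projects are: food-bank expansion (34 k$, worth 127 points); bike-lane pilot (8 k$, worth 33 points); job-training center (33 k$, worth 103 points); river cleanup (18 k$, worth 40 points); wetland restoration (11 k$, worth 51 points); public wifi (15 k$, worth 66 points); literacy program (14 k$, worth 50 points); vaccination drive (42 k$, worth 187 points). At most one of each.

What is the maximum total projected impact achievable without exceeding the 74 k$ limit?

304

The ratio ordering already packs tightly: wetland restoration + public wifi + vaccination drive, 68 k$, 304.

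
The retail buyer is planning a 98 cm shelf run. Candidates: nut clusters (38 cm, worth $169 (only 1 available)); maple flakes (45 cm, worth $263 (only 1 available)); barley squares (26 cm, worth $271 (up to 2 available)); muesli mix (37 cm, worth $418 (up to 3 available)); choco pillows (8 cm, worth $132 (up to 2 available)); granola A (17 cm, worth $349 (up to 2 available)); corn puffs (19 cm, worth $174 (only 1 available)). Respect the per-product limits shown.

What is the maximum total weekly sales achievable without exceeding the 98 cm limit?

Ranking by ratio (weekly sales/cm): granola A 20.53, choco pillows 16.50, muesli mix 11.30, barley squares 10.42.
Taking the top-ratio products first gives muesli mix + 2×choco pillows + 2×granola A for 1380 (87 cm).
Replace choco pillows with corn puffs: the trade gains 42 net, giving 1422 at 98 cm.
Every other selection either busts 98 cm or exceeds an availability limit or fails to beat 1422.

1422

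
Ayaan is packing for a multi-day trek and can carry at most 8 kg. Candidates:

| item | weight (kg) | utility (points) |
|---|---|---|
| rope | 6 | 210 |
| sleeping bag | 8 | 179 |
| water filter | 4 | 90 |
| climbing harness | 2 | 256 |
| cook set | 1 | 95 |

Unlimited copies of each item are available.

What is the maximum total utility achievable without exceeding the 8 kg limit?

Best packing: 4×climbing harness — 8 kg, 1024 total.
That's the maximum — no swap from here does better than 1024.

1024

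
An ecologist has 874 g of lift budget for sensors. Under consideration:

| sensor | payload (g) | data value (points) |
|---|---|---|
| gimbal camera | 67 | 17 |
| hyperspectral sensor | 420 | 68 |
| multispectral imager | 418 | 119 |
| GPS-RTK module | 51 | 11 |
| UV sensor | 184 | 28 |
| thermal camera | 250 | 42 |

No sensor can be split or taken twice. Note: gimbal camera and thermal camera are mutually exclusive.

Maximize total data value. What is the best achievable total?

189

Density check — multispectral imager 0.28, gimbal camera 0.25, GPS-RTK module 0.22, thermal camera 0.17 are the best per g.
Best packing: multispectral imager + UV sensor + thermal camera — 852 g, 189 total.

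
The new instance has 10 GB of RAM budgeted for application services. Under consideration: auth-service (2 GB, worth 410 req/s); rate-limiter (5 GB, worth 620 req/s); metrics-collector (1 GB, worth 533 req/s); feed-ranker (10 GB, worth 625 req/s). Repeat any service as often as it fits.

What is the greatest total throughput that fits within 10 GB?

5330

The ratio ordering already packs tightly: 10×metrics-collector, 10 GB, 5330.
Nothing else within 10 GB beats 5330.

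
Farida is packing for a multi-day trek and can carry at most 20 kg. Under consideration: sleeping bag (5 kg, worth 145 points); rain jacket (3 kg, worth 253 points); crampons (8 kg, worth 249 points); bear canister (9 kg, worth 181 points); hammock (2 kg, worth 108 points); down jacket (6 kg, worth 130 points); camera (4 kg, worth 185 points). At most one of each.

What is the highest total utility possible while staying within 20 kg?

Taking the top-ratio items first gives rain jacket + crampons + hammock + camera for 795 (17 kg).
Replace hammock with sleeping bag: the trade gains 37 net, giving 832 at 20 kg.

832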